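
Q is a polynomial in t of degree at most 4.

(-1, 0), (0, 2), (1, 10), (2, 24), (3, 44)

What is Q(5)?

First differences: 2, 8, 14, 20. Second differences: 6, 6, 6.
Level-2 differences are constant, so Q has degree 2.
Fitting a degree-2 polynomial gives Q(t) = 3t² + 5t + 2.
Then Q(5) = 102.

102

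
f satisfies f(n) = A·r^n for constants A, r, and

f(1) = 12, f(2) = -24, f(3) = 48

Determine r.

-2

Consecutive ratio: -24/12 = -2, and 48/(-24) = -2, so r = -2.
Then A·(-2)^1 = 12 gives A = -6, and f(n) = -6·(-2)^n.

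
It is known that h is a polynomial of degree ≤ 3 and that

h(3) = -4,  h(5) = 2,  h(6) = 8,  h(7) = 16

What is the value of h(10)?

Write h(k) = ak³ + bk² + ck + d; the 4 given values yield a linear system in the 4 coefficients.
Solving, the leading coefficient vanishes, and h(k) = k² - 5k + 2.
Then h(10) = 52.

52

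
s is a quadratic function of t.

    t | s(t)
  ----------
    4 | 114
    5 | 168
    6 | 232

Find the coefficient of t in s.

Write s(t) = at² + bt + c; the 3 given values yield a linear system in the 3 coefficients.
Solving, s(t) = 5t² + 9t - 2.
The coefficient of t is 9.

9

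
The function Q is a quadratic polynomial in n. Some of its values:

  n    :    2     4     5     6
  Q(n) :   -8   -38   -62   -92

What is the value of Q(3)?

-20

Write Q(n) = an² + bn + c; the 4 given values yield a linear system in the 3 coefficients.
Solving, Q(n) = -3n² + 3n - 2.
Then Q(3) = -20.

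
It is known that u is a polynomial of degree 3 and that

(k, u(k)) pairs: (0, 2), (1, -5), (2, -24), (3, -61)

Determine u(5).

Write u(k) = ak³ + bk² + ck + d; the 4 given values yield a linear system in the 4 coefficients.
Solving, u(k) = -k³ - 3k² - 3k + 2.
Then u(5) = -213.

-213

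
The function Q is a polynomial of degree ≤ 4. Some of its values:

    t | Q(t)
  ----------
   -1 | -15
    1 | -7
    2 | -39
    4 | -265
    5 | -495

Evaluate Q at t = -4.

63

Write Q(t) = at^4 + bt³ + ct² + dt + e; the 5 given values yield a linear system in the 5 coefficients.
Solving, the leading coefficient vanishes, and Q(t) = -3t³ - 6t² + 7t - 5.
Then Q(-4) = 63.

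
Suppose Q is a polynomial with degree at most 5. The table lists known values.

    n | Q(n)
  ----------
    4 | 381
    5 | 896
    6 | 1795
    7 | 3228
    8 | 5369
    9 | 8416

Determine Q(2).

Write Q(n) = an^5 + bn^4 + cn³ + dn² + en + p; the 6 given values yield a linear system in the 6 coefficients.
Solving, the leading coefficient vanishes, and Q(n) = n^4 + 3n³ - 4n² - n + 1.
Then Q(2) = 23.

23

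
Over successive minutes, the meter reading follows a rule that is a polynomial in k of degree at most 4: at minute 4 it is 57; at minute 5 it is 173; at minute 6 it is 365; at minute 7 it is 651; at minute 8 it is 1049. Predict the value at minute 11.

Write the value at k as h(k).
First differences: 116, 192, 286, 398. Second differences: 76, 94, 112. Third differences: 18, 18.
Level-3 differences are constant, so h has degree 3.
Fitting a degree-3 polynomial gives h(k) = 3k³ - 7k² - 4k - 7.
Then h(11) = 3095.

3095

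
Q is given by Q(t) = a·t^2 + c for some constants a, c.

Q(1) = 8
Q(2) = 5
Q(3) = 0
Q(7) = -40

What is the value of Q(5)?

-16

From Q(1) = 8 and Q(2) = 5: 1a + c = 8 and 4a + c = 5.
Subtracting: 3a = -3, so a = -1; then c = 8 − (-1)·1 = 9.
So Q(t) = -1t² + 9, and Q(5) = -16.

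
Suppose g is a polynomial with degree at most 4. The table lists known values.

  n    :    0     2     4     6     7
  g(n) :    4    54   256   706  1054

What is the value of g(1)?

16

Write g(n) = an^4 + bn³ + cn² + dn + e; the 5 given values yield a linear system in the 5 coefficients.
Solving, the leading coefficient vanishes, and g(n) = 2n³ + 7n² + 3n + 4.
Then g(1) = 16.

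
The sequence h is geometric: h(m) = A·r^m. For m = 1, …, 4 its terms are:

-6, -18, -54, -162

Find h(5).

Consecutive ratio: -18/(-6) = 3, and -54/(-18) = 3, so r = 3.
Then A·3^1 = -6 gives A = -2, and h(m) = -2·3^m.
h(5) = -2·3^5 = -486.

-486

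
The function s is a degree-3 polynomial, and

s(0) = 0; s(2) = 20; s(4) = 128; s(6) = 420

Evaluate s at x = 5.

245

Write s(x) = ax³ + bx² + cx + d; the 4 given values yield a linear system in the 4 coefficients.
Solving, s(x) = 2x³ - x² + 4x.
Then s(5) = 245.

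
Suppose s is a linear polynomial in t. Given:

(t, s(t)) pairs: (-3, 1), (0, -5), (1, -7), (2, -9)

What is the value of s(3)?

Write s(t) = at + b; the 4 given values yield a linear system in the 2 coefficients.
Solving, s(t) = -2t - 5.
Then s(3) = -11.

-11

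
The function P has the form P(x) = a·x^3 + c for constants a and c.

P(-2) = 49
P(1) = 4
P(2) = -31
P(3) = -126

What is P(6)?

From P(-2) = 49 and P(1) = 4: -8a + c = 49 and 1a + c = 4.
Subtracting: 9a = -45, so a = -5; then c = 49 − (-5)·(-8) = 9.
So P(x) = -5x³ + 9, and P(6) = -1071.

-1071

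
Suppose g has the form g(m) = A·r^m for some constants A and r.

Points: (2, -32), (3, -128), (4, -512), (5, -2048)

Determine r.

Consecutive ratio: -128/(-32) = 4, and -512/(-128) = 4, so r = 4.
Then A·4^2 = -32 gives A = -2, and g(m) = -2·4^m.

4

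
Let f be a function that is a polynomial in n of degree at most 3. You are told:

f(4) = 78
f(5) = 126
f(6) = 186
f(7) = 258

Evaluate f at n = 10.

546

First differences: 48, 60, 72. Second differences: 12, 12.
Level-2 differences are constant, so f has degree 2.
Fitting a degree-2 polynomial gives f(n) = 6n² - 6n + 6.
Then f(10) = 546.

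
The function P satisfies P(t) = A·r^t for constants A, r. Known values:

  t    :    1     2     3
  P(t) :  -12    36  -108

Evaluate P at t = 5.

Consecutive ratio: 36/(-12) = -3, and -108/36 = -3, so r = -3.
Then A·(-3)^1 = -12 gives A = 4, and P(t) = 4·(-3)^t.
P(5) = 4·(-3)^5 = -972.

-972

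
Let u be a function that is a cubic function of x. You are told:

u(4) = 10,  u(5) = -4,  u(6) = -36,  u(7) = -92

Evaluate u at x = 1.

4

Write u(x) = ax³ + bx² + cx + d; the 4 given values yield a linear system in the 4 coefficients.
Solving, u(x) = -x³ + 6x² - 7x + 6.
Then u(1) = 4.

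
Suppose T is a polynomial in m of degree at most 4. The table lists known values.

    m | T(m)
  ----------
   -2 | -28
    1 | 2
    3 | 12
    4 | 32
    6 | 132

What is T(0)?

Write T(m) = am^4 + bm³ + cm² + dm + e; the 5 given values yield a linear system in the 5 coefficients.
Solving, the leading coefficient vanishes, and T(m) = m³ - 3m² + 4m.
The constant term is T(0) = 0.

0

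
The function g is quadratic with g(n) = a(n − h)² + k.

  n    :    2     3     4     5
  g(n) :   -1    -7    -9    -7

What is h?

4

First differences -6, -2, 2; second difference 4 = 2a, so a = 2.
Expanding, the n-coefficient is −2ah = -4h; matching it to the data gives h = 4, and then k = -9.
So g(n) = 2(n − 4)² − 9.
Hence h = 4.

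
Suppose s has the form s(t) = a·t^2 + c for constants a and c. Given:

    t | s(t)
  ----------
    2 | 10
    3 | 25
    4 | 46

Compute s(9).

241

From s(2) = 10 and s(3) = 25: 4a + c = 10 and 9a + c = 25.
Subtracting: 5a = 15, so a = 3; then c = 10 − 3·4 = -2.
So s(t) = 3t² − 2, and s(9) = 241.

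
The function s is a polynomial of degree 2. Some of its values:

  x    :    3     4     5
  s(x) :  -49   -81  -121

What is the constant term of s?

Write s(x) = ax² + bx + c; the 3 given values yield a linear system in the 3 coefficients.
Solving, s(x) = -4x² - 4x - 1.
The constant term is s(0) = -1.

-1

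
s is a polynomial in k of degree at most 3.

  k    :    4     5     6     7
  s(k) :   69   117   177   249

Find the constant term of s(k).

-3

First differences: 48, 60, 72. Second differences: 12, 12.
Level-2 differences are constant, so s has degree 2.
Fitting a degree-2 polynomial gives s(k) = 6k² - 6k - 3.
The constant term is s(0) = -3.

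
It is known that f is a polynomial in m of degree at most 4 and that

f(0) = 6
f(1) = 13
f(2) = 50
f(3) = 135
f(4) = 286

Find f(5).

Write f(m) = am^4 + bm³ + cm² + dm + e; the 5 given values yield a linear system in the 5 coefficients.
Solving, the leading coefficient vanishes, and f(m) = 3m³ + 6m² - 2m + 6.
Then f(5) = 521.

521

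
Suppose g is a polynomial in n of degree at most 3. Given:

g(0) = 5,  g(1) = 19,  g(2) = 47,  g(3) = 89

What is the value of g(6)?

First differences: 14, 28, 42. Second differences: 14, 14.
Level-2 differences are constant, so g has degree 2.
Fitting a degree-2 polynomial gives g(n) = 7n² + 7n + 5.
Then g(6) = 299.

299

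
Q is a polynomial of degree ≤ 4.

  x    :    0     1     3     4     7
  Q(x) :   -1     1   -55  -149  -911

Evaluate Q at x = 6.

Write Q(x) = ax^4 + bx³ + cx² + dx + e; the 5 given values yield a linear system in the 5 coefficients.
Solving, the leading coefficient vanishes, and Q(x) = -3x³ + 2x² + 3x - 1.
Then Q(6) = -559.

-559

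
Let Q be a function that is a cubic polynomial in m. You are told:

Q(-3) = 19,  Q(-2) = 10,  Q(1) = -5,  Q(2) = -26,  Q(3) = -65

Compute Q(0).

4

Write Q(m) = am³ + bm² + cm + d; the 5 given values yield a linear system in the 4 coefficients.
Solving, Q(m) = -m³ - 3m² - 5m + 4.
Then Q(0) = 4.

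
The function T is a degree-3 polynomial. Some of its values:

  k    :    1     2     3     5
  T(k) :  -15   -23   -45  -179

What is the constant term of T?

-9

Write T(k) = ak³ + bk² + ck + d; the 4 given values yield a linear system in the 4 coefficients.
Solving, T(k) = -2k³ + 5k² - 9k - 9.
The constant term is T(0) = -9.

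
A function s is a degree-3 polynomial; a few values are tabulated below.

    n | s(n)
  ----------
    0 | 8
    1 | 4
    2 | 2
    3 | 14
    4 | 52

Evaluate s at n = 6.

254

First differences: -4, -2, 12, 38. Second differences: 2, 14, 26. Third differences: 12, 12.
Level-3 differences are constant, so s has degree 3.
Fitting a degree-3 polynomial gives s(n) = 2n³ - 5n² - n + 8.
Then s(6) = 254.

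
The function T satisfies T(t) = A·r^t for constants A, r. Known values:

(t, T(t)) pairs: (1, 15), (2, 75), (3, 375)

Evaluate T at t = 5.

9375

Consecutive ratio: 75/15 = 5, and 375/75 = 5, so r = 5.
Then A·5^1 = 15 gives A = 3, and T(t) = 3·5^t.
T(5) = 3·5^5 = 9375.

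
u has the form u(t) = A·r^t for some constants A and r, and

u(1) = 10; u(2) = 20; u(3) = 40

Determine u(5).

160

Consecutive ratio: 20/10 = 2, and 40/20 = 2, so r = 2.
Then A·2^1 = 10 gives A = 5, and u(t) = 5·2^t.
u(5) = 5·2^5 = 160.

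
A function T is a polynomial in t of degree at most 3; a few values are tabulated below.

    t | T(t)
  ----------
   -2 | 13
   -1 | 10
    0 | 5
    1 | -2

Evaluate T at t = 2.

Write T(t) = at³ + bt² + ct + d; the 4 given values yield a linear system in the 4 coefficients.
Solving, the leading coefficient vanishes, and T(t) = -t² - 6t + 5.
Then T(2) = -11.

-11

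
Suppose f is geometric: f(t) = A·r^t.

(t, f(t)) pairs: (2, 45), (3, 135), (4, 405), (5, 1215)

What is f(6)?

3645

Consecutive ratio: 135/45 = 3, and 405/135 = 3, so r = 3.
Then A·3^2 = 45 gives A = 5, and f(t) = 5·3^t.
f(6) = 5·3^6 = 3645.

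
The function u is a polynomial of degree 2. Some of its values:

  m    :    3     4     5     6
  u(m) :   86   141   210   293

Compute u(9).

626

First differences: 55, 69, 83. Second differences: 14, 14.
Level-2 differences are constant, so u has degree 2.
Fitting a degree-2 polynomial gives u(m) = 7m² + 6m + 5.
Then u(9) = 626.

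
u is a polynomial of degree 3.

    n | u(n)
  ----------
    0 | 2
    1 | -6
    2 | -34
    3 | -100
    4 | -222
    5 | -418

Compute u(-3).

First differences: -8, -28, -66, -122, -196. Second differences: -20, -38, -56, -74. Third differences: -18, -18, -18.
Level-3 differences are constant, so u has degree 3.
Fitting a degree-3 polynomial gives u(n) = -3n³ - n² - 4n + 2.
Then u(-3) = 86.

86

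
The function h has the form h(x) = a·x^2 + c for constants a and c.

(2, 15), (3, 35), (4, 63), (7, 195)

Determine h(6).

143

From h(2) = 15 and h(3) = 35: 4a + c = 15 and 9a + c = 35.
Subtracting: 5a = 20, so a = 4; then c = 15 − 4·4 = -1.
So h(x) = 4x² − 1, and h(6) = 143.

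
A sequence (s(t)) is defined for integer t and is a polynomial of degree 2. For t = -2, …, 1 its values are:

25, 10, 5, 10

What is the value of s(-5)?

First differences: -15, -5, 5. Second differences: 10, 10.
Level-2 differences are constant, so s has degree 2.
Fitting a degree-2 polynomial gives s(t) = 5t² + 5.
Then s(-5) = 130.

130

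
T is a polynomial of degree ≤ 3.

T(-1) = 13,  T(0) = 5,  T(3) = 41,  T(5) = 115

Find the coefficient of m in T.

-3

Write T(m) = am³ + bm² + cm + d; the 4 given values yield a linear system in the 4 coefficients.
Solving, the leading coefficient vanishes, and T(m) = 5m² - 3m + 5.
The coefficient of m is -3.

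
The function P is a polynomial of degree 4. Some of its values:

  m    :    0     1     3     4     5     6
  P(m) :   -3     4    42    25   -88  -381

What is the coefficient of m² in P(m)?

1

Write P(m) = am^4 + bm³ + cm² + dm + e; the 6 given values yield a linear system in the 5 coefficients.
Solving, P(m) = -m^4 + 4m³ + m² + 3m - 3.
The coefficient of m² is 1.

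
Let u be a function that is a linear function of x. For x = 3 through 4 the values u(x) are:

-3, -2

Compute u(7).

Write u(x) = ax + b; the 2 given values yield a linear system in the 2 coefficients.
Solving, u(x) = x - 6.
Then u(7) = 1.

1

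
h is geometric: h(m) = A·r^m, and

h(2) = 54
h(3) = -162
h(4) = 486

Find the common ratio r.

Consecutive ratio: -162/54 = -3, and 486/(-162) = -3, so r = -3.
Then A·(-3)^2 = 54 gives A = 6, and h(m) = 6·(-3)^m.

-3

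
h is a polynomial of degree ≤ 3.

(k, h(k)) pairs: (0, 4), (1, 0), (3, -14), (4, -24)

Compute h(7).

-66

Write h(k) = ak³ + bk² + ck + d; the 4 given values yield a linear system in the 4 coefficients.
Solving, the leading coefficient vanishes, and h(k) = -k² - 3k + 4.
Then h(7) = -66.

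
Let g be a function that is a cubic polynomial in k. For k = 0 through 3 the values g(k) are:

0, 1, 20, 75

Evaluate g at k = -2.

-20

Write g(k) = ak³ + bk² + ck + d; the 4 given values yield a linear system in the 4 coefficients.
Solving, g(k) = 3k³ - 2k.
Then g(-2) = -20.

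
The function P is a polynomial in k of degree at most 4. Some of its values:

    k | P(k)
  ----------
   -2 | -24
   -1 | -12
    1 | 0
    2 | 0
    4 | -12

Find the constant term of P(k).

Write P(k) = ak^4 + bk³ + ck² + dk + e; the 5 given values yield a linear system in the 5 coefficients.
Solving, the top 2 coefficients vanish, and P(k) = -2k² + 6k - 4.
The constant term is P(0) = -4.

-4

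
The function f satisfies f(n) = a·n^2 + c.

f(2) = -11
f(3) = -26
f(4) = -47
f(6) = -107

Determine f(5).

-74

From f(2) = -11 and f(3) = -26: 4a + c = -11 and 9a + c = -26.
Subtracting: 5a = -15, so a = -3; then c = -11 − (-3)·4 = 1.
So f(n) = -3n² + 1, and f(5) = -74.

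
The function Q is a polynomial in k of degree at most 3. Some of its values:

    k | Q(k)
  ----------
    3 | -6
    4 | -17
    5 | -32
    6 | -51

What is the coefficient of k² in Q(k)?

-2

First differences: -11, -15, -19. Second differences: -4, -4.
Level-2 differences are constant, so Q has degree 2.
Fitting a degree-2 polynomial gives Q(k) = -2k² + 3k + 3.
The coefficient of k² is -2.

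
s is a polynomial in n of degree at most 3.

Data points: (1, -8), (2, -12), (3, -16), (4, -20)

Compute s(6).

-28

Write s(n) = an³ + bn² + cn + d; the 4 given values yield a linear system in the 4 coefficients.
Solving, the top 2 coefficients vanish, and s(n) = -4n - 4.
Then s(6) = -28.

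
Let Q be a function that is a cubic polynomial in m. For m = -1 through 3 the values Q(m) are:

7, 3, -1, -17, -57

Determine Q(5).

Write Q(m) = am³ + bm² + cm + d; the 5 given values yield a linear system in the 4 coefficients.
Solving, Q(m) = -2m³ - 2m + 3.
Then Q(5) = -257.

-257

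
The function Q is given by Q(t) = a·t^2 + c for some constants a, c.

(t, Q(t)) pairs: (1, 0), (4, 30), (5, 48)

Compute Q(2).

From Q(1) = 0 and Q(4) = 30: 1a + c = 0 and 16a + c = 30.
Subtracting: 15a = 30, so a = 2; then c = 0 − 2·1 = -2.
So Q(t) = 2t² − 2, and Q(2) = 6.

6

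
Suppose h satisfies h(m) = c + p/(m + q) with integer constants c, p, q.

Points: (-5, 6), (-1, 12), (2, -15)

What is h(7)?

(h(m) − c)(m + q) = p for each data point; the three points give a linear system in c and q, then p follows.
Solving: c = 3, q = -1, p = -18, so h(m) = 3 − 18/(m − 1).
Then h(7) = 3 − 18/6 = 0.

0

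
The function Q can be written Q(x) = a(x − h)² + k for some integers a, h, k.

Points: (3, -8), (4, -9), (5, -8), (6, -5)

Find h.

First differences -1, 1, 3; second difference 2 = 2a, so a = 1.
Expanding, the x-coefficient is −2ah = -2h; matching it to the data gives h = 4, and then k = -9.
So Q(x) = 1(x − 4)² − 9.
Hence h = 4.

4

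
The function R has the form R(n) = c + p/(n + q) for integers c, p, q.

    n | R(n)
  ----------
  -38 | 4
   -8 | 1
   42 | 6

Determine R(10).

10

(R(n) − c)(n + q) = p for each data point; the three points give a linear system in c and q, then p follows.
Solving: c = 5, q = -2, p = 40, so R(n) = 5 + 40/(n − 2).
Then R(10) = 5 + 40/8 = 10.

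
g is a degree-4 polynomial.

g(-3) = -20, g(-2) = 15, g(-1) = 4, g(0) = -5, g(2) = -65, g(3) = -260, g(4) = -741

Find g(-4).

Write g(m) = am^4 + bm³ + cm² + dm + e; the 7 given values yield a linear system in the 5 coefficients.
Solving, g(m) = -2m^4 - 4m³ + 3m² - 4m - 5.
Then g(-4) = -197.

-197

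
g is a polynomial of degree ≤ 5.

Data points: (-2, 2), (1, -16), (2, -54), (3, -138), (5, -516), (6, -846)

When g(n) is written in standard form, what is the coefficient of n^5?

0

Write g(n) = an^5 + bn^4 + cn³ + dn² + en + p; the 6 given values yield a linear system in the 6 coefficients.
Solving, the top 2 coefficients vanish, and g(n) = -3n³ - 5n² - 2n - 6.
The coefficient of n^5 is 0.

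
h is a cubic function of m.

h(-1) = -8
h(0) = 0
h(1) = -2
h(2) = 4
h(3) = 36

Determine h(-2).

-44

First differences: 8, -2, 6, 32. Second differences: -10, 8, 26. Third differences: 18, 18.
Level-3 differences are constant, so h has degree 3.
Fitting a degree-3 polynomial gives h(m) = 3m³ - 5m².
Then h(-2) = -44.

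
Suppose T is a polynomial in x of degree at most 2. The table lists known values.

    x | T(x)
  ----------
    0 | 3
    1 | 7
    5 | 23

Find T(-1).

-1

Write T(x) = ax² + bx + c; the 3 given values yield a linear system in the 3 coefficients.
Solving, the leading coefficient vanishes, and T(x) = 4x + 3.
Then T(-1) = -1.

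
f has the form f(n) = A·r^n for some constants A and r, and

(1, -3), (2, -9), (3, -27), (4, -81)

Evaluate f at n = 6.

-729

Consecutive ratio: -9/(-3) = 3, and -27/(-9) = 3, so r = 3.
Then A·3^1 = -3 gives A = -1, and f(n) = -1·3^n.
f(6) = -1·3^6 = -729.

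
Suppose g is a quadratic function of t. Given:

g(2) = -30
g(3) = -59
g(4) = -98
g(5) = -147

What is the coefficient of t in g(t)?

First differences: -29, -39, -49. Second differences: -10, -10.
Level-2 differences are constant, so g has degree 2.
Fitting a degree-2 polynomial gives g(t) = -5t² - 4t - 2.
The coefficient of t is -4.

-4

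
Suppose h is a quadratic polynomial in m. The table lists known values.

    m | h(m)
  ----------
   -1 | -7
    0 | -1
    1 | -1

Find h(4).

Write h(m) = am² + bm + c; the 3 given values yield a linear system in the 3 coefficients.
Solving, h(m) = -3m² + 3m - 1.
Then h(4) = -37.

-37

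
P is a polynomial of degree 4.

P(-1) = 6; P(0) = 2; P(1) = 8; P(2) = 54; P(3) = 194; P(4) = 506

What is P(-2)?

14

First differences: -4, 6, 46, 140, 312. Second differences: 10, 40, 94, 172. Third differences: 30, 54, 78. Fourth differences: 24, 24.
Level-4 differences are constant, so P has degree 4.
Fitting a degree-4 polynomial gives P(x) = x^4 + 3x³ + 4x² - 2x + 2.
Then P(-2) = 14.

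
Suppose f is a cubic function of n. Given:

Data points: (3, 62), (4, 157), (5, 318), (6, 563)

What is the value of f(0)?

Write f(n) = an³ + bn² + cn + d; the 4 given values yield a linear system in the 4 coefficients.
Solving, f(n) = 3n³ - 3n² + 5n - 7.
Then f(0) = -7.

-7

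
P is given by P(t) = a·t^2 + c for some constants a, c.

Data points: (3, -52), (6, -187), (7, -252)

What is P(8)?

-327

From P(3) = -52 and P(6) = -187: 9a + c = -52 and 36a + c = -187.
Subtracting: 27a = -135, so a = -5; then c = -52 − (-5)·9 = -7.
So P(t) = -5t² − 7, and P(8) = -327.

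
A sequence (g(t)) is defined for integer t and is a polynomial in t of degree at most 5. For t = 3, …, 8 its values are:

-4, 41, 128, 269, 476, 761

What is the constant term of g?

First differences: 45, 87, 141, 207, 285. Second differences: 42, 54, 66, 78. Third differences: 12, 12, 12.
Level-3 differences are constant, so g has degree 3.
Fitting a degree-3 polynomial gives g(t) = 2t³ - 3t² - 8t - 7.
The constant term is g(0) = -7.

-7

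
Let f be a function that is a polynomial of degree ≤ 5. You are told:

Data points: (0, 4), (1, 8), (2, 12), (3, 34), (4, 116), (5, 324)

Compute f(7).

First differences: 4, 4, 22, 82, 208. Second differences: 0, 18, 60, 126. Third differences: 18, 42, 66. Fourth differences: 24, 24.
Level-4 differences are constant, so f has degree 4.
Fitting a degree-4 polynomial gives f(x) = x^4 - 3x³ + 2x² + 4x + 4.
Then f(7) = 1502.

1502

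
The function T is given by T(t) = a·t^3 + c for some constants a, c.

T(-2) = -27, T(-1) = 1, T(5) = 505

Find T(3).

113

From T(-2) = -27 and T(-1) = 1: -8a + c = -27 and -1a + c = 1.
Subtracting: 7a = 28, so a = 4; then c = -27 − 4·(-8) = 5.
So T(t) = 4t³ + 5, and T(3) = 113.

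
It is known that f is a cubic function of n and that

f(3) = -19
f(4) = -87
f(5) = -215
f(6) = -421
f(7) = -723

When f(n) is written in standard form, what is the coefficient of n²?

6

First differences: -68, -128, -206, -302. Second differences: -60, -78, -96. Third differences: -18, -18.
Level-3 differences are constant, so f has degree 3.
Fitting a degree-3 polynomial gives f(n) = -3n³ + 6n² + n + 5.
The coefficient of n² is 6.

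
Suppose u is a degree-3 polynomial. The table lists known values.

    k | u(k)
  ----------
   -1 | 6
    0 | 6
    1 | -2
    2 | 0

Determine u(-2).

-20

Write u(k) = ak³ + bk² + ck + d; the 4 given values yield a linear system in the 4 coefficients.
Solving, u(k) = 3k³ - 4k² - 7k + 6.
Then u(-2) = -20.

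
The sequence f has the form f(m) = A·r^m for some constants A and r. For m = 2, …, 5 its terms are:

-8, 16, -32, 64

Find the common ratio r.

-2

Consecutive ratio: 16/(-8) = -2, and -32/16 = -2, so r = -2.
Then A·(-2)^2 = -8 gives A = -2, and f(m) = -2·(-2)^m.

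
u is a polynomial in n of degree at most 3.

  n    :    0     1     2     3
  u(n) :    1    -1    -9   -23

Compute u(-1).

Write u(n) = an³ + bn² + cn + d; the 4 given values yield a linear system in the 4 coefficients.
Solving, the leading coefficient vanishes, and u(n) = -3n² + n + 1.
Then u(-1) = -3.

-3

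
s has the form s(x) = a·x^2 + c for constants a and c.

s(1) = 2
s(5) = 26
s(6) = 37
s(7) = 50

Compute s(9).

82

From s(1) = 2 and s(5) = 26: 1a + c = 2 and 25a + c = 26.
Subtracting: 24a = 24, so a = 1; then c = 2 − 1·1 = 1.
So s(x) = 1x² + 1, and s(9) = 82.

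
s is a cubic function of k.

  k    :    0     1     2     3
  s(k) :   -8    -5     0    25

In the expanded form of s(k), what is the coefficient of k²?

-8

Write s(k) = ak³ + bk² + ck + d; the 4 given values yield a linear system in the 4 coefficients.
Solving, s(k) = 3k³ - 8k² + 8k - 8.
The coefficient of k² is -8.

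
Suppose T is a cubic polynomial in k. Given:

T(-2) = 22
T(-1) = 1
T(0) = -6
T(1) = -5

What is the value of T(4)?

Write T(k) = ak³ + bk² + ck + d; the 4 given values yield a linear system in the 4 coefficients.
Solving, T(k) = -k³ + 4k² - 2k - 6.
Then T(4) = -14.

-14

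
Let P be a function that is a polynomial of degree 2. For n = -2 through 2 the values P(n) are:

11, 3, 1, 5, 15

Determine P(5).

81

First differences: -8, -2, 4, 10. Second differences: 6, 6, 6.
Level-2 differences are constant, so P has degree 2.
Fitting a degree-2 polynomial gives P(n) = 3n² + n + 1.
Then P(5) = 81.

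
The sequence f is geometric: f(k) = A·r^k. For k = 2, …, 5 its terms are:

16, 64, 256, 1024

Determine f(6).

Consecutive ratio: 64/16 = 4, and 256/64 = 4, so r = 4.
Then A·4^2 = 16 gives A = 1, and f(k) = 1·4^k.
f(6) = 1·4^6 = 4096.

4096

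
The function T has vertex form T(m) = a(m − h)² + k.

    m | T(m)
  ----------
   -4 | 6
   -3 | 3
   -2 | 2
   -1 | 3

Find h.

-2

First differences -3, -1, 1; second difference 2 = 2a, so a = 1.
Expanding, the m-coefficient is −2ah = -2h; matching it to the data gives h = -2, and then k = 2.
So T(m) = 1(m + 2)² + 2.
Hence h = -2.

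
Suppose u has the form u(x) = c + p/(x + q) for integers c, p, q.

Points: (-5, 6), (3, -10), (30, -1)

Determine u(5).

(u(x) − c)(x + q) = p for each data point; the three points give a linear system in c and q, then p follows.
Solving: c = 0, q = 0, p = -30, so u(x) = -30/(x + 0).
Then u(5) = 0 − 30/5 = -6.

-6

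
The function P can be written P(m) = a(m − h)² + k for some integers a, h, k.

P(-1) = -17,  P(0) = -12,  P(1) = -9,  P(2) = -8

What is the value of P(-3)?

First differences 5, 3, 1; second difference -2 = 2a, so a = -1.
Expanding, the m-coefficient is −2ah = 2h; matching it to the data gives h = 2, and then k = -8.
So P(m) = -1(m − 2)² − 8.
P(-3) = -1·(-5)² − 8 = -33.

-33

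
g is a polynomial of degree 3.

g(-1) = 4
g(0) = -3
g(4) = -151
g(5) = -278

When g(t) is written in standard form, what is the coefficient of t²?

Write g(t) = at³ + bt² + ct + d; the 4 given values yield a linear system in the 4 coefficients.
Solving, g(t) = -2t³ - 5t - 3.
The coefficient of t² is 0.

0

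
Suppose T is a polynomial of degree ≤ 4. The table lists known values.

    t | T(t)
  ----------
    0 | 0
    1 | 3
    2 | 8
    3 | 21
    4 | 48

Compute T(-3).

First differences: 3, 5, 13, 27. Second differences: 2, 8, 14. Third differences: 6, 6.
Level-3 differences are constant, so T has degree 3.
Fitting a degree-3 polynomial gives T(t) = t³ - 2t² + 4t.
Then T(-3) = -57.

-57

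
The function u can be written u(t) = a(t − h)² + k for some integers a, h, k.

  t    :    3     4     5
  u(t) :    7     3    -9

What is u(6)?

-29

First differences -4, -12; second difference -8 = 2a, so a = -4.
Expanding, the t-coefficient is −2ah = 8h; matching it to the data gives h = 3, and then k = 7.
So u(t) = -4(t − 3)² + 7.
u(6) = -4·3² + 7 = -29.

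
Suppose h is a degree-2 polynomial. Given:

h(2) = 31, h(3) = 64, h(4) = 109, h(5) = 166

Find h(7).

316

Write h(t) = at² + bt + c; the 4 given values yield a linear system in the 3 coefficients.
Solving, h(t) = 6t² + 3t + 1.
Then h(7) = 316.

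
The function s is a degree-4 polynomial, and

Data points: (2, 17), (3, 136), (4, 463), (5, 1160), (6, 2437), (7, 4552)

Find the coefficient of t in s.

First differences: 119, 327, 697, 1277, 2115. Second differences: 208, 370, 580, 838. Third differences: 162, 210, 258. Fourth differences: 48, 48.
Level-4 differences are constant, so s has degree 4.
Fitting a degree-4 polynomial gives s(t) = 2t^4 - t³ + 3t² - 7t - 5.
The coefficient of t is -7.

-7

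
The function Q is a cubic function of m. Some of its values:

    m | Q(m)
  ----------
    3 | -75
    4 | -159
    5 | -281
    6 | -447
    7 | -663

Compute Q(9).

-1269

First differences: -84, -122, -166, -216. Second differences: -38, -44, -50. Third differences: -6, -6.
Level-3 differences are constant, so Q has degree 3.
Fitting a degree-3 polynomial gives Q(m) = -m³ - 7m² + 2m + 9.
Then Q(9) = -1269.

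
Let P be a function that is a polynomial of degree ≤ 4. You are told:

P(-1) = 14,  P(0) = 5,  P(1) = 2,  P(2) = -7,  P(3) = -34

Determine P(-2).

First differences: -9, -3, -9, -27. Second differences: 6, -6, -18. Third differences: -12, -12.
Level-3 differences are constant, so P has degree 3.
Fitting a degree-3 polynomial gives P(k) = -2k³ + 3k² - 4k + 5.
Then P(-2) = 41.

41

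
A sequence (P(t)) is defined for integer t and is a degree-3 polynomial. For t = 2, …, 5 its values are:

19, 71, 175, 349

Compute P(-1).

Write P(t) = at³ + bt² + ct + d; the 4 given values yield a linear system in the 4 coefficients.
Solving, P(t) = 3t³ - t² - 1.
Then P(-1) = -5.

-5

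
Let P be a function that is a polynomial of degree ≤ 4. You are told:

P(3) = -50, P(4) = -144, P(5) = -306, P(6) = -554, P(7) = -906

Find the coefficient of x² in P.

First differences: -94, -162, -248, -352. Second differences: -68, -86, -104. Third differences: -18, -18.
Level-3 differences are constant, so P has degree 3.
Fitting a degree-3 polynomial gives P(x) = -3x³ + 2x² + 3x + 4.
The coefficient of x² is 2.

2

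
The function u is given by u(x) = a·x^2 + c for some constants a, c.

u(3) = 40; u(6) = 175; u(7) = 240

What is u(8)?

315

From u(3) = 40 and u(6) = 175: 9a + c = 40 and 36a + c = 175.
Subtracting: 27a = 135, so a = 5; then c = 40 − 5·9 = -5.
So u(x) = 5x² − 5, and u(8) = 315.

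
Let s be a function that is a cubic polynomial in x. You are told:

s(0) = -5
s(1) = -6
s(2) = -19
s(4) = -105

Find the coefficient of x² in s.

-3

Write s(x) = ax³ + bx² + cx + d; the 4 given values yield a linear system in the 4 coefficients.
Solving, s(x) = -x³ - 3x² + 3x - 5.
The coefficient of x² is -3.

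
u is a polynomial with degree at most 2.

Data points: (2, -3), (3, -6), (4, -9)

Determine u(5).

-12

First differences: -3, -3.
Level-1 differences are constant, so u has degree 1.
Fitting a degree-1 polynomial gives u(m) = -3m + 3.
Then u(5) = -12.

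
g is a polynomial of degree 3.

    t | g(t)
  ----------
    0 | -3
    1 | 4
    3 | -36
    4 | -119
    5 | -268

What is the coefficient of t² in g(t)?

3

Write g(t) = at³ + bt² + ct + d; the 5 given values yield a linear system in the 4 coefficients.
Solving, g(t) = -3t³ + 3t² + 7t - 3.
The coefficient of t² is 3.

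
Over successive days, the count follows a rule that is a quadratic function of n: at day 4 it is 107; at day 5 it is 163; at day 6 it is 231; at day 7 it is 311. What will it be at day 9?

Write the value at n as h(n).
First differences: 56, 68, 80. Second differences: 12, 12.
Level-2 differences are constant, so h has degree 2.
Fitting a degree-2 polynomial gives h(n) = 6n² + 2n + 3.
Then h(9) = 507.

507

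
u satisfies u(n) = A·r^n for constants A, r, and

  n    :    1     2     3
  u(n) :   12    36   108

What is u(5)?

972

Consecutive ratio: 36/12 = 3, and 108/36 = 3, so r = 3.
Then A·3^1 = 12 gives A = 4, and u(n) = 4·3^n.
u(5) = 4·3^5 = 972.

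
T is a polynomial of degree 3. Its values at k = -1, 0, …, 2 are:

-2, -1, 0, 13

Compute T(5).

244

Write T(k) = ak³ + bk² + ck + d; the 4 given values yield a linear system in the 4 coefficients.
Solving, T(k) = 2k³ - k - 1.
Then T(5) = 244.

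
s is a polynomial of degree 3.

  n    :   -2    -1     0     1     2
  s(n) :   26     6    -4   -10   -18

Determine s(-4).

120

First differences: -20, -10, -6, -8. Second differences: 10, 4, -2. Third differences: -6, -6.
Level-3 differences are constant, so s has degree 3.
Fitting a degree-3 polynomial gives s(n) = -n³ + 2n² - 7n - 4.
Then s(-4) = 120.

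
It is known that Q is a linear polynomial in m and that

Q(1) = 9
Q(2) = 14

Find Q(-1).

Write Q(m) = am + b; the 2 given values yield a linear system in the 2 coefficients.
Solving, Q(m) = 5m + 4.
Then Q(-1) = -1.

-1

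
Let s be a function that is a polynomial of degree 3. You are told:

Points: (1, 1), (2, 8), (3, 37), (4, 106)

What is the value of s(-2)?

-68

Write s(k) = ak³ + bk² + ck + d; the 4 given values yield a linear system in the 4 coefficients.
Solving, s(k) = 3k³ - 7k² + 7k - 2.
Then s(-2) = -68.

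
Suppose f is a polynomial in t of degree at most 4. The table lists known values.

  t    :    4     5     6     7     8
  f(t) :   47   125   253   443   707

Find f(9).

Write f(t) = at^4 + bt³ + ct² + dt + e; the 5 given values yield a linear system in the 5 coefficients.
Solving, the leading coefficient vanishes, and f(t) = 2t³ - 5t² + t - 5.
Then f(9) = 1057.

1057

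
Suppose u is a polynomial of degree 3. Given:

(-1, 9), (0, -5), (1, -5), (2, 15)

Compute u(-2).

Write u(n) = an³ + bn² + cn + d; the 4 given values yield a linear system in the 4 coefficients.
Solving, u(n) = n³ + 7n² - 8n - 5.
Then u(-2) = 31.

31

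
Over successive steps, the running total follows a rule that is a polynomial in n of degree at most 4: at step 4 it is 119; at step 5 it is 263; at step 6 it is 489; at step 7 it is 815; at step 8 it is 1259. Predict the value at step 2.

5

Write the value at n as g(n).
Write g(n) = an^4 + bn³ + cn² + dn + e; the 5 given values yield a linear system in the 5 coefficients.
Solving, the leading coefficient vanishes, and g(n) = 3n³ - 4n² - 3n + 3.
Then g(2) = 5.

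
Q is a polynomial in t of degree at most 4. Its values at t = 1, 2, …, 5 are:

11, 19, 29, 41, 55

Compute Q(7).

First differences: 8, 10, 12, 14. Second differences: 2, 2, 2.
Level-2 differences are constant, so Q has degree 2.
Fitting a degree-2 polynomial gives Q(t) = t² + 5t + 5.
Then Q(7) = 89.

89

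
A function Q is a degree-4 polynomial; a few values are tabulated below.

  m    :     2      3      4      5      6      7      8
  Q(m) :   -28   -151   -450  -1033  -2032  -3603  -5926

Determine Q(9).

Write Q(m) = am^4 + bm³ + cm² + dm + e; the 7 given values yield a linear system in the 5 coefficients.
Solving, Q(m) = -m^4 - 4m³ + 3m² + 3m + 2.
Then Q(9) = -9205.

-9205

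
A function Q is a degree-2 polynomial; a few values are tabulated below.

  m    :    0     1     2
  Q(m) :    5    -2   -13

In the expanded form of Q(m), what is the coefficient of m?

-5

Write Q(m) = am² + bm + c; the 3 given values yield a linear system in the 3 coefficients.
Solving, Q(m) = -2m² - 5m + 5.
The coefficient of m is -5.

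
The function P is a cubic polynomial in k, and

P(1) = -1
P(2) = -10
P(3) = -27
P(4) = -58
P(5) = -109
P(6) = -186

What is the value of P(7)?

-295

Write P(k) = ak³ + bk² + ck + d; the 6 given values yield a linear system in the 4 coefficients.
Solving, P(k) = -k³ + 2k² - 8k + 6.
Then P(7) = -295.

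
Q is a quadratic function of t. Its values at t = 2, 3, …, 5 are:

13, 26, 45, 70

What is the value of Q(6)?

First differences: 13, 19, 25. Second differences: 6, 6.
Level-2 differences are constant, so Q has degree 2.
Fitting a degree-2 polynomial gives Q(t) = 3t² - 2t + 5.
Then Q(6) = 101.

101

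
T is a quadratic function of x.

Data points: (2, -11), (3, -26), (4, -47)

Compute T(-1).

Write T(x) = ax² + bx + c; the 3 given values yield a linear system in the 3 coefficients.
Solving, T(x) = -3x² + 1.
Then T(-1) = -2.

-2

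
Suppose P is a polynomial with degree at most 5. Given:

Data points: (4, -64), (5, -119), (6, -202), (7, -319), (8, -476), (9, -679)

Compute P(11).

Write P(t) = at^5 + bt^4 + ct³ + dt² + et + p; the 6 given values yield a linear system in the 6 coefficients.
Solving, the top 2 coefficients vanish, and P(t) = -t³ + t² - 3t - 4.
Then P(11) = -1247.

-1247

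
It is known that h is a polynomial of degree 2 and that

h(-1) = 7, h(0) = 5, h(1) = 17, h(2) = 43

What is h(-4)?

97

Write h(m) = am² + bm + c; the 4 given values yield a linear system in the 3 coefficients.
Solving, h(m) = 7m² + 5m + 5.
Then h(-4) = 97.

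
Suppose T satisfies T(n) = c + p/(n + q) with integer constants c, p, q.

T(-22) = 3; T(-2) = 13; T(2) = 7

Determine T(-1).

10

(T(n) − c)(n + q) = p for each data point; the three points give a linear system in c and q, then p follows.
Solving: c = 4, q = 4, p = 18, so T(n) = 4 + 18/(n + 4).
Then T(-1) = 4 + 18/3 = 10.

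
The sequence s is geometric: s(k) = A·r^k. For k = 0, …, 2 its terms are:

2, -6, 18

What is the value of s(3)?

Consecutive ratio: -6/2 = -3, and 18/(-6) = -3, so r = -3.
Then A·(-3)^0 = 2 gives A = 2, and s(k) = 2·(-3)^k.
s(3) = 2·(-3)^3 = -54.

-54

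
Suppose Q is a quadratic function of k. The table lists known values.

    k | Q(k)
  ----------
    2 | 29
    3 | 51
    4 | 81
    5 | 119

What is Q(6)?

First differences: 22, 30, 38. Second differences: 8, 8.
Level-2 differences are constant, so Q has degree 2.
Extending the table by one column gives the next first difference 46, so Q(6) = 119 + 46 = 165.

165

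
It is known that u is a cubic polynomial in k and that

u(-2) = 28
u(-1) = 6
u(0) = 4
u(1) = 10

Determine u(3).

Write u(k) = ak³ + bk² + ck + d; the 4 given values yield a linear system in the 4 coefficients.
Solving, u(k) = -2k³ + 4k² + 4k + 4.
Then u(3) = -2.

-2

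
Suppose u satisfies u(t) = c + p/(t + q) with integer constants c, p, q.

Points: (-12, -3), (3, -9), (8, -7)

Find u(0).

-15

(u(t) − c)(t + q) = p for each data point; the three points give a linear system in c and q, then p follows.
Solving: c = -5, q = 2, p = -20, so u(t) = -5 − 20/(t + 2).
Then u(0) = -5 − 20/2 = -15.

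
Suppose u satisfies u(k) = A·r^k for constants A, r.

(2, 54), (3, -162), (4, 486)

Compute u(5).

-1458

Consecutive ratio: -162/54 = -3, and 486/(-162) = -3, so r = -3.
Then A·(-3)^2 = 54 gives A = 6, and u(k) = 6·(-3)^k.
u(5) = 6·(-3)^5 = -1458.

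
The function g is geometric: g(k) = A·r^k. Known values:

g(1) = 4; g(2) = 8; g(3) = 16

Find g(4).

32

Consecutive ratio: 8/4 = 2, and 16/8 = 2, so r = 2.
Then A·2^1 = 4 gives A = 2, and g(k) = 2·2^k.
g(4) = 2·2^4 = 32.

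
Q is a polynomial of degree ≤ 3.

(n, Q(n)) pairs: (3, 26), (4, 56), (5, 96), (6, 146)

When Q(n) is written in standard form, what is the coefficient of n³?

0

First differences: 30, 40, 50. Second differences: 10, 10.
Level-2 differences are constant, so Q has degree 2.
Fitting a degree-2 polynomial gives Q(n) = 5n² - 5n - 4.
The coefficient of n³ is 0.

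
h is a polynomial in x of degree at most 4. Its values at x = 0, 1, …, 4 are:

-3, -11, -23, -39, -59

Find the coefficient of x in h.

First differences: -8, -12, -16, -20. Second differences: -4, -4, -4.
Level-2 differences are constant, so h has degree 2.
Fitting a degree-2 polynomial gives h(x) = -2x² - 6x - 3.
The coefficient of x is -6.

-6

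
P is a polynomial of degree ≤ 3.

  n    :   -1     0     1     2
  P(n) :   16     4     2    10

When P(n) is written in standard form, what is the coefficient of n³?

0

Write P(n) = an³ + bn² + cn + d; the 4 given values yield a linear system in the 4 coefficients.
Solving, the leading coefficient vanishes, and P(n) = 5n² - 7n + 4.
The coefficient of n³ is 0.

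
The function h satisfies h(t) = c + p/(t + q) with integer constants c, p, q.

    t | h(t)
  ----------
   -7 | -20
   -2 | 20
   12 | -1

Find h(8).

0

(h(t) − c)(t + q) = p for each data point; the three points give a linear system in c and q, then p follows.
Solving: c = -4, q = 4, p = 48, so h(t) = -4 + 48/(t + 4).
Then h(8) = -4 + 48/12 = 0.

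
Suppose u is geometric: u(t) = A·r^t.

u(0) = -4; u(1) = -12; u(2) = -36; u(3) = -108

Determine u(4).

-324

Consecutive ratio: -12/(-4) = 3, and -36/(-12) = 3, so r = 3.
Then A·3^0 = -4 gives A = -4, and u(t) = -4·3^t.
u(4) = -4·3^4 = -324.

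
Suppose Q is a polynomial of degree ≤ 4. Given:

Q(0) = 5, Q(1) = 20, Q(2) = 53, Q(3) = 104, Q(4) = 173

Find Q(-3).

68

First differences: 15, 33, 51, 69. Second differences: 18, 18, 18.
Level-2 differences are constant, so Q has degree 2.
Fitting a degree-2 polynomial gives Q(m) = 9m² + 6m + 5.
Then Q(-3) = 68.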